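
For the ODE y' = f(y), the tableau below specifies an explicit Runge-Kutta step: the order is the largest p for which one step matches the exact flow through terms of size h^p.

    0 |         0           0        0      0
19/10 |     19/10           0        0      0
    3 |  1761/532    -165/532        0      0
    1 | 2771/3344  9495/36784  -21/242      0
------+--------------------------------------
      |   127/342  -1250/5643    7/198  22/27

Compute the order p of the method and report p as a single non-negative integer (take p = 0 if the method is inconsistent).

b = (127/342, -1250/5643, 7/198, 22/27)
c = (0, 19/10, 3, 1)
Ac = (0, 0, -33/56, 81/352)
Σ b_i: 127/342·1 + (-1250/5643)·1 + 7/198·1 + 22/27·1 = 1 ✓
b·c: (-1250/5643)·19/10 + 7/198·3 + 22/27·1 = 1/2 ✓
b·c²: (-1250/5643)·361/100 + 7/198·9 + 22/27·1 = 1/3 ✓
b·Ac: 7/198·(-33/56) + 22/27·81/352 = 1/6 ✓
b·c³: (-1250/5643)·6859/1000 + 7/198·27 + 22/27·1 = 1/4 ✓
b·(c∘Ac): 7/198·(-99/56) + 22/27·81/352 = 1/8 ✓
b·Ac²: 7/198·(-627/560) + 22/27·531/3520 = 1/12 ✓
b·A²c: 22/27·9/176 = 1/24 ✓; 4 stages ⇒ order 4.

4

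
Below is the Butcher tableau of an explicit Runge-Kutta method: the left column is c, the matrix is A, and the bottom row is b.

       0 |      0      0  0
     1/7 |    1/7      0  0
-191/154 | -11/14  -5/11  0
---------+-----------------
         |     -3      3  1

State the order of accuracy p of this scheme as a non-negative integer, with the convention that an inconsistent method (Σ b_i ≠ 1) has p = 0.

1

b = (-3, 3, 1)
c = (0, 1/7, -191/154)
Ac = (0, 0, -5/77)
Σ b_i: (-3)·1 + 3·1 + 1·1 = 1 ✓
b·c: 3·1/7 + 1·(-191/154) = -125/154 ≠ 1/2 ⇒ order 1.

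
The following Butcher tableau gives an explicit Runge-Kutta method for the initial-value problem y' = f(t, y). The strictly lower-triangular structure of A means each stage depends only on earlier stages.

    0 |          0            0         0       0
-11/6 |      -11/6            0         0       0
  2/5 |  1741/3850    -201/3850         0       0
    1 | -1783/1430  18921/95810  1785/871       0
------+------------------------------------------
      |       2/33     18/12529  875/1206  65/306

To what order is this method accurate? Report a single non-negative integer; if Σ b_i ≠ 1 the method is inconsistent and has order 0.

b = (2/33, 18/12529, 875/1206, 65/306)
c = (0, -11/6, 2/5, 1)
Ac = (0, 0, 67/700, 119/260)
Σ b_i: 2/33·1 + 18/12529·1 + 875/1206·1 + 65/306·1 = 1 ✓
b·c: 18/12529·(-11/6) + 875/1206·2/5 + 65/306·1 = 1/2 ✓
b·c²: 18/12529·121/36 + 875/1206·4/25 + 65/306·1 = 1/3 ✓
b·Ac: 875/1206·67/700 + 65/306·119/260 = 1/6 ✓
b·c³: 18/12529·(-1331/216) + 875/1206·8/125 + 65/306·1 = 1/4 ✓
b·(c∘Ac): 875/1206·67/1750 + 65/306·119/260 = 1/8 ✓
b·Ac²: 875/1206·(-737/4200) + 65/306·119/120 = 1/12 ✓
b·A²c: 65/306·51/260 = 1/24 ✓; 4 stages ⇒ order 4.

4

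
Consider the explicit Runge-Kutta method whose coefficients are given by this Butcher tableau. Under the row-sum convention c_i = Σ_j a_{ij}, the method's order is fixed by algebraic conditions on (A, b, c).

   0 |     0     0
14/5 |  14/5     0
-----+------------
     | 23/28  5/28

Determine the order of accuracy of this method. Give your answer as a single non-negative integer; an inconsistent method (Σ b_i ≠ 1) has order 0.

b = (23/28, 5/28)
c = (0, 14/5)
Σ b_i: 23/28·1 + 5/28·1 = 1 ✓
b·c: 5/28·14/5 = 1/2 ✓; 2 stages ⇒ order 2.

2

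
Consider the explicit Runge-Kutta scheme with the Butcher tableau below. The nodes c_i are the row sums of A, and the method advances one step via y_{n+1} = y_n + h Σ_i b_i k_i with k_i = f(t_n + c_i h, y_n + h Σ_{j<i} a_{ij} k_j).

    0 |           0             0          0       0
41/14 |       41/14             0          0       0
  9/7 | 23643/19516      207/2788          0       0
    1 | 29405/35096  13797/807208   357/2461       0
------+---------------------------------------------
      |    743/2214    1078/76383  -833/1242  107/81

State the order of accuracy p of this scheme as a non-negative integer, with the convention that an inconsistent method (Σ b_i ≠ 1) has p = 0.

b = (743/2214, 1078/76383, -833/1242, 107/81)
c = (0, 41/14, 9/7, 1)
Ac = (0, 0, 207/952, 405/1712)
Σ b_i: 743/2214·1 + 1078/76383·1 + (-833/1242)·1 + 107/81·1 = 1 ✓
b·c: 1078/76383·41/14 + (-833/1242)·9/7 + 107/81·1 = 1/2 ✓
b·c²: 1078/76383·1681/196 + (-833/1242)·81/49 + 107/81·1 = 1/3 ✓
b·Ac: (-833/1242)·207/952 + 107/81·405/1712 = 1/6 ✓
b·c³: 1078/76383·68921/2744 + (-833/1242)·729/343 + 107/81·1 = 1/4 ✓
b·(c∘Ac): (-833/1242)·1863/6664 + 107/81·405/1712 = 1/8 ✓
b·Ac²: (-833/1242)·8487/13328 + 107/81·1323/3424 = 1/12 ✓
b·A²c: 107/81·27/856 = 1/24 ✓; 4 stages ⇒ order 4.

4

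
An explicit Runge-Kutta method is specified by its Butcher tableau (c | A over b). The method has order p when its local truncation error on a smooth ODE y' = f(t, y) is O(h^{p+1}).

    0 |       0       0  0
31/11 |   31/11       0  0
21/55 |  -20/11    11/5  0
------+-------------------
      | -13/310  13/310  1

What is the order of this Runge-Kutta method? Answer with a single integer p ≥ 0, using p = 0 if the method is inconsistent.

b = (-13/310, 13/310, 1)
c = (0, 31/11, 21/55)
Ac = (0, 0, 31/5)
Σ b_i: (-13/310)·1 + 13/310·1 + 1·1 = 1 ✓
b·c: 13/310·31/11 + 1·21/55 = 1/2 ✓
b·c²: 13/310·961/121 + 1·441/3025 = 2897/6050 ≠ 1/3 ⇒ order 2.
b·Ac: 1·31/5 = 31/5 ≠ 1/6

2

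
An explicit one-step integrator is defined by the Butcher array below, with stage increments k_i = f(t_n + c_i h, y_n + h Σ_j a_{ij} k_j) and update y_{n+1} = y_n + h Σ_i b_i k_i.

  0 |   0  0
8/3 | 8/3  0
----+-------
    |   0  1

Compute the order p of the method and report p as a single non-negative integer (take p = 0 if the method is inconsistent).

b = (0, 1)
c = (0, 8/3)
Σ b_i: 1·1 = 1 ✓
b·c: 1·8/3 = 8/3 ≠ 1/2 ⇒ order 1.

1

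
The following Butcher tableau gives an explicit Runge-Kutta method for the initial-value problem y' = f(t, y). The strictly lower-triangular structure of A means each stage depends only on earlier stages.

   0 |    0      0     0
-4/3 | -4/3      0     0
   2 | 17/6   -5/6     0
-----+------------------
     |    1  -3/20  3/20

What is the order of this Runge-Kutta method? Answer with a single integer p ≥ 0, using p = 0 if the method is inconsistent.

3

b = (1, -3/20, 3/20)
c = (0, -4/3, 2)
Ac = (0, 0, 10/9)
Σ b_i: 1·1 + (-3/20)·1 + 3/20·1 = 1 ✓
b·c: (-3/20)·(-4/3) + 3/20·2 = 1/2 ✓
b·c²: (-3/20)·16/9 + 3/20·4 = 1/3 ✓
b·Ac: 3/20·10/9 = 1/6 ✓; 3 stages ⇒ order 3.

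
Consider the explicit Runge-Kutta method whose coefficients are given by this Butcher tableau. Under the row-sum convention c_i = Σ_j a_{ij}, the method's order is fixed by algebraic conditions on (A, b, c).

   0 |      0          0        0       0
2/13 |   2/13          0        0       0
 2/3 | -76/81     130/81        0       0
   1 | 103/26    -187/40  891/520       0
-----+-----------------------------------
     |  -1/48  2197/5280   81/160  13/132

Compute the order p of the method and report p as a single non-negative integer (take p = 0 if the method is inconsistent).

b = (-1/48, 2197/5280, 81/160, 13/132)
c = (0, 2/13, 2/3, 1)
Ac = (0, 0, 20/81, 11/26)
Σ b_i: (-1/48)·1 + 2197/5280·1 + 81/160·1 + 13/132·1 = 1 ✓
b·c: 2197/5280·2/13 + 81/160·2/3 + 13/132·1 = 1/2 ✓
b·c²: 2197/5280·4/169 + 81/160·4/9 + 13/132·1 = 1/3 ✓
b·Ac: 81/160·20/81 + 13/132·11/26 = 1/6 ✓
b·c³: 2197/5280·8/2197 + 81/160·8/27 + 13/132·1 = 1/4 ✓
b·(c∘Ac): 81/160·40/243 + 13/132·11/26 = 1/8 ✓
b·Ac²: 81/160·40/1053 + 13/132·110/169 = 1/12 ✓
b·A²c: 13/132·11/26 = 1/24 ✓; 4 stages ⇒ order 4.

4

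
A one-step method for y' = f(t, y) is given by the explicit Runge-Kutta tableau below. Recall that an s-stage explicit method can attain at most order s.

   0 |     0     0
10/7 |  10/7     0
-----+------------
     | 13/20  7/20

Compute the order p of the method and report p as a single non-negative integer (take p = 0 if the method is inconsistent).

b = (13/20, 7/20)
c = (0, 10/7)
Σ b_i: 13/20·1 + 7/20·1 = 1 ✓
b·c: 7/20·10/7 = 1/2 ✓; 2 stages ⇒ order 2.

2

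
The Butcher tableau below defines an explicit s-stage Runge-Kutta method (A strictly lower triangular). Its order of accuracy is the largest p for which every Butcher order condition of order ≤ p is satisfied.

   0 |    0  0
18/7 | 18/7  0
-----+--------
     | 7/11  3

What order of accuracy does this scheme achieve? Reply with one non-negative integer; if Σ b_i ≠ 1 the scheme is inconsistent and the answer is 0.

b = (7/11, 3)
c = (0, 18/7)
Σ b_i: 7/11·1 + 3·1 = 40/11 ≠ 1 ⇒ order 0.

0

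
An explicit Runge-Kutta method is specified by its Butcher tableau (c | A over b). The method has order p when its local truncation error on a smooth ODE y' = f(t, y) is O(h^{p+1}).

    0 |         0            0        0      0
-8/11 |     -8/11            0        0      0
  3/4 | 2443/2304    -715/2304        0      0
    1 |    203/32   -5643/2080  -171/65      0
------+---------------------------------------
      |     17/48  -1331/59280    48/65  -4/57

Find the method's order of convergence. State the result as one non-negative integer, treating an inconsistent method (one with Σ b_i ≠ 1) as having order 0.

4

b = (17/48, -1331/59280, 48/65, -4/57)
c = (0, -8/11, 3/4, 1)
Ac = (0, 0, 65/288, 0)
Σ b_i: 17/48·1 + (-1331/59280)·1 + 48/65·1 + (-4/57)·1 = 1 ✓
b·c: (-1331/59280)·(-8/11) + 48/65·3/4 + (-4/57)·1 = 1/2 ✓
b·c²: (-1331/59280)·64/121 + 48/65·9/16 + (-4/57)·1 = 1/3 ✓
b·Ac: 48/65·65/288 = 1/6 ✓
b·c³: (-1331/59280)·(-512/1331) + 48/65·27/64 + (-4/57)·1 = 1/4 ✓
b·(c∘Ac): 48/65·65/384 = 1/8 ✓
b·Ac²: 48/65·(-65/396) + (-4/57)·(-513/176) = 1/12 ✓
b·A²c: (-4/57)·(-19/32) = 1/24 ✓; 4 stages ⇒ order 4.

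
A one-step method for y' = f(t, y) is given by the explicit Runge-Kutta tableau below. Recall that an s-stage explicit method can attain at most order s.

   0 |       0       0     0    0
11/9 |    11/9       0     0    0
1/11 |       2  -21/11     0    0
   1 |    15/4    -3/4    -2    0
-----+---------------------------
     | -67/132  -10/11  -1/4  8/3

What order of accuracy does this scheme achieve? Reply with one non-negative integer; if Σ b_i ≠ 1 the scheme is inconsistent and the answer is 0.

1

b = (-67/132, -10/11, -1/4, 8/3)
c = (0, 11/9, 1/11, 1)
Ac = (0, 0, -7/3, -145/132)
Σ b_i: (-67/132)·1 + (-10/11)·1 + (-1/4)·1 + 8/3·1 = 1 ✓
b·c: (-10/11)·11/9 + (-1/4)·1/11 + 8/3·1 = 607/396 ≠ 1/2 ⇒ order 1.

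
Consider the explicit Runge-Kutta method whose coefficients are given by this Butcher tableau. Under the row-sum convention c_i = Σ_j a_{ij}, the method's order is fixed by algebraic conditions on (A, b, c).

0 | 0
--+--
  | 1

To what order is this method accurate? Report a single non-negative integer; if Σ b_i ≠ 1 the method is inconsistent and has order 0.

1

b = (1)
c = (0)
Σ b_i: 1·1 = 1 ✓; 1 stage ⇒ order 1.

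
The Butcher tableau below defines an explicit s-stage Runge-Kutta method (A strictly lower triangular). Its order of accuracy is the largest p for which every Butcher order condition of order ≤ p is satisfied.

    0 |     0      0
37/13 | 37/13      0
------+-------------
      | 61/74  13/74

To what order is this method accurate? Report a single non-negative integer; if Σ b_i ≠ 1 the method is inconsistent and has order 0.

b = (61/74, 13/74)
c = (0, 37/13)
Σ b_i: 61/74·1 + 13/74·1 = 1 ✓
b·c: 13/74·37/13 = 1/2 ✓; 2 stages ⇒ order 2.

2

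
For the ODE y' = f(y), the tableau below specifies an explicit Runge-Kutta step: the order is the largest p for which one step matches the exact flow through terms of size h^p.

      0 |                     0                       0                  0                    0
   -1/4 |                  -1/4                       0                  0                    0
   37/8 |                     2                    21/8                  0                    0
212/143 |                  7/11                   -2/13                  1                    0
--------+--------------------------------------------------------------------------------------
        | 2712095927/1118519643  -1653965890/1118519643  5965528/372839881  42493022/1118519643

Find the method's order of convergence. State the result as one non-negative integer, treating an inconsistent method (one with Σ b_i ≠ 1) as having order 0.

b = (2712095927/1118519643, -1653965890/1118519643, 5965528/372839881, 42493022/1118519643)
c = (0, -1/4, 37/8, 212/143)
Ac = (0, 0, -21/32, 485/104)
Σ b_i: 2712095927/1118519643·1 + (-1653965890/1118519643)·1 + 5965528/372839881·1 + 42493022/1118519643·1 = 1 ✓
b·c: (-1653965890/1118519643)·(-1/4) + 5965528/372839881·37/8 + 42493022/1118519643·212/143 = 1/2 ✓
b·c²: (-1653965890/1118519643)·1/16 + 5965528/372839881·1369/64 + 42493022/1118519643·44944/20449 = 1/3 ✓
b·Ac: 5965528/372839881·(-21/32) + 42493022/1118519643·485/104 = 1/6 ✓
b·c³: (-1653965890/1118519643)·(-1/64) + 5965528/372839881·50653/512 + 42493022/1118519643·9528128/2924207 = 5902549836971/3412230590912 ≠ 1/4 ⇒ order 3.
b·(c∘Ac): 5965528/372839881·(-777/256) + 42493022/1118519643·25705/3718 = 7662832519/35792628576 ≠ 1/8
b·Ac²: 5965528/372839881·21/128 + 42493022/1118519643·17789/832 = 29167355849/35792628576 ≠ 1/12
b·A²c: 42493022/1118519643·(-21/32) = -148725577/5965438096 ≠ 1/24

3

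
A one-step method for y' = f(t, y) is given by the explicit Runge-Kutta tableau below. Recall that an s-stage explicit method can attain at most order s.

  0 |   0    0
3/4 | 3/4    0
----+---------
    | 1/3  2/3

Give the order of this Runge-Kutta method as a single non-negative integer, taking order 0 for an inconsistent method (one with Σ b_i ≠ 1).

2

b = (1/3, 2/3)
c = (0, 3/4)
Σ b_i: 1/3·1 + 2/3·1 = 1 ✓
b·c: 2/3·3/4 = 1/2 ✓; 2 stages ⇒ order 2.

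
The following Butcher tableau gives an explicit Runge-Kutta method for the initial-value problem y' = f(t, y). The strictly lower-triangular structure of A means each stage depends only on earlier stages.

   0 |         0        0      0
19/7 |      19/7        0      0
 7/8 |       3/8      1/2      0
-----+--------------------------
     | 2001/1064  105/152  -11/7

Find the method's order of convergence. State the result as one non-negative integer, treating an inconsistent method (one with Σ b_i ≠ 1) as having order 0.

b = (2001/1064, 105/152, -11/7)
c = (0, 19/7, 7/8)
Ac = (0, 0, 19/14)
Σ b_i: 2001/1064·1 + 105/152·1 + (-11/7)·1 = 1 ✓
b·c: 105/152·19/7 + (-11/7)·7/8 = 1/2 ✓
b·c²: 105/152·361/49 + (-11/7)·49/64 = 1741/448 ≠ 1/3 ⇒ order 2.
b·Ac: (-11/7)·19/14 = -209/98 ≠ 1/6

2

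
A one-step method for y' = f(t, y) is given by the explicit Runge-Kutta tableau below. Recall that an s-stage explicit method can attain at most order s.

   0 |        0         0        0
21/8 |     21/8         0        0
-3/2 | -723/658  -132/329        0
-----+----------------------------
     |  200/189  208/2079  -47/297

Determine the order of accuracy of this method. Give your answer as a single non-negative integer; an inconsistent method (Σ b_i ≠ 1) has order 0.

3

b = (200/189, 208/2079, -47/297)
c = (0, 21/8, -3/2)
Ac = (0, 0, -99/94)
Σ b_i: 200/189·1 + 208/2079·1 + (-47/297)·1 = 1 ✓
b·c: 208/2079·21/8 + (-47/297)·(-3/2) = 1/2 ✓
b·c²: 208/2079·441/64 + (-47/297)·9/4 = 1/3 ✓
b·Ac: (-47/297)·(-99/94) = 1/6 ✓; 3 stages ⇒ order 3.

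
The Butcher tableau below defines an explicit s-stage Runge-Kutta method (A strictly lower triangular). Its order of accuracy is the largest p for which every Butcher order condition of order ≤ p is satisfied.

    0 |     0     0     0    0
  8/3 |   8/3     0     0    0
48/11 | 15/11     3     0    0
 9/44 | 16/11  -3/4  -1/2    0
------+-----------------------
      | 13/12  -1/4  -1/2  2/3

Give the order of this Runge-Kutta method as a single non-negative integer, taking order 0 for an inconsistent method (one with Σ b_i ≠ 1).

b = (13/12, -1/4, -1/2, 2/3)
c = (0, 8/3, 48/11, 9/44)
Ac = (0, 0, 8, -46/11)
Σ b_i: 13/12·1 + (-1/4)·1 + (-1/2)·1 + 2/3·1 = 1 ✓
b·c: (-1/4)·8/3 + (-1/2)·48/11 + 2/3·9/44 = -179/66 ≠ 1/2 ⇒ order 1.

1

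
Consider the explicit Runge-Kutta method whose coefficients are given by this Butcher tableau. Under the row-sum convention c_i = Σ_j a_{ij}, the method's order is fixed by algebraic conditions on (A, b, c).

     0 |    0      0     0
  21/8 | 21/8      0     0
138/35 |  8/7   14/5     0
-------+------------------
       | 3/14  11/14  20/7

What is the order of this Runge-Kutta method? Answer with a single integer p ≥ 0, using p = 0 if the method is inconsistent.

0

b = (3/14, 11/14, 20/7)
c = (0, 21/8, 138/35)
Ac = (0, 0, 147/20)
Σ b_i: 3/14·1 + 11/14·1 + 20/7·1 = 27/7 ≠ 1 ⇒ order 0.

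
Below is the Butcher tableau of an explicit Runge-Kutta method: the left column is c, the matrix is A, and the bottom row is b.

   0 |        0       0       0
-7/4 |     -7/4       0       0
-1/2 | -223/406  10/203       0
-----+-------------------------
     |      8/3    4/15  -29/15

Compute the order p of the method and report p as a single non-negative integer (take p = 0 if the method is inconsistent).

3

b = (8/3, 4/15, -29/15)
c = (0, -7/4, -1/2)
Ac = (0, 0, -5/58)
Σ b_i: 8/3·1 + 4/15·1 + (-29/15)·1 = 1 ✓
b·c: 4/15·(-7/4) + (-29/15)·(-1/2) = 1/2 ✓
b·c²: 4/15·49/16 + (-29/15)·1/4 = 1/3 ✓
b·Ac: (-29/15)·(-5/58) = 1/6 ✓; 3 stages ⇒ order 3.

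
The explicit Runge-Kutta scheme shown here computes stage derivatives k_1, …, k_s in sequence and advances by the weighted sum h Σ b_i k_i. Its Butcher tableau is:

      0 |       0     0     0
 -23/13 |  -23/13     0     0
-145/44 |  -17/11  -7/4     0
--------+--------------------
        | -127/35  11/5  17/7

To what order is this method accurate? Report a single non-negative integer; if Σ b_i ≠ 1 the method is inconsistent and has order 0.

1

b = (-127/35, 11/5, 17/7)
c = (0, -23/13, -145/44)
Ac = (0, 0, 161/52)
Σ b_i: (-127/35)·1 + 11/5·1 + 17/7·1 = 1 ✓
b·c: 11/5·(-23/13) + 17/7·(-145/44) = -238149/20020 ≠ 1/2 ⇒ order 1.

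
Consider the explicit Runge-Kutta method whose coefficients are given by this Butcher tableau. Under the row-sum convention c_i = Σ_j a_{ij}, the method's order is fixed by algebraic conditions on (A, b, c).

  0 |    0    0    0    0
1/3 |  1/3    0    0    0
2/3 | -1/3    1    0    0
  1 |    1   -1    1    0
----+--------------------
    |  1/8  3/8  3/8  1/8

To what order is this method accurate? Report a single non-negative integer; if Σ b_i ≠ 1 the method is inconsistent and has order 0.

b = (1/8, 3/8, 3/8, 1/8)
c = (0, 1/3, 2/3, 1)
Ac = (0, 0, 1/3, 1/3)
Σ b_i: 1/8·1 + 3/8·1 + 3/8·1 + 1/8·1 = 1 ✓
b·c: 3/8·1/3 + 3/8·2/3 + 1/8·1 = 1/2 ✓
b·c²: 3/8·1/9 + 3/8·4/9 + 1/8·1 = 1/3 ✓
b·Ac: 3/8·1/3 + 1/8·1/3 = 1/6 ✓
b·c³: 3/8·1/27 + 3/8·8/27 + 1/8·1 = 1/4 ✓
b·(c∘Ac): 3/8·2/9 + 1/8·1/3 = 1/8 ✓
b·Ac²: 3/8·1/9 + 1/8·1/3 = 1/12 ✓
b·A²c: 1/8·1/3 = 1/24 ✓; 4 stages ⇒ order 4.

4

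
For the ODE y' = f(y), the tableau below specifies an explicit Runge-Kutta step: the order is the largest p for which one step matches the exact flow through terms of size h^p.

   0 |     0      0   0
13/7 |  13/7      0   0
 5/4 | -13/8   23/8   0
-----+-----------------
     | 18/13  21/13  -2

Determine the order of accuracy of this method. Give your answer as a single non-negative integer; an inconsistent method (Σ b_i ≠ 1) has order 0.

b = (18/13, 21/13, -2)
c = (0, 13/7, 5/4)
Ac = (0, 0, 299/56)
Σ b_i: 18/13·1 + 21/13·1 + (-2)·1 = 1 ✓
b·c: 21/13·13/7 + (-2)·5/4 = 1/2 ✓
b·c²: 21/13·169/49 + (-2)·25/16 = 137/56 ≠ 1/3 ⇒ order 2.
b·Ac: (-2)·299/56 = -299/28 ≠ 1/6

2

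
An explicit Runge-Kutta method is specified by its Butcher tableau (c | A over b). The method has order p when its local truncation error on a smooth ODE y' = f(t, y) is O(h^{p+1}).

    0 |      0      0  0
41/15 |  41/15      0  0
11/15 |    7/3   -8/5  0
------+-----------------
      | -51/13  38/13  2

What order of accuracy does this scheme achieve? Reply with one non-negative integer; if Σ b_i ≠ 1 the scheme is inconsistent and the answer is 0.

1

b = (-51/13, 38/13, 2)
c = (0, 41/15, 11/15)
Ac = (0, 0, -328/75)
Σ b_i: (-51/13)·1 + 38/13·1 + 2·1 = 1 ✓
b·c: 38/13·41/15 + 2·11/15 = 1844/195 ≠ 1/2 ⇒ order 1.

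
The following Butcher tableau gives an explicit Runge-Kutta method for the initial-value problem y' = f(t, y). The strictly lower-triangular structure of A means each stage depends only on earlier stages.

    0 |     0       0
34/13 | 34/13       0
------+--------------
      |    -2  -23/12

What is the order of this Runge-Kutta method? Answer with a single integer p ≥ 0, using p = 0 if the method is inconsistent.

b = (-2, -23/12)
c = (0, 34/13)
Σ b_i: (-2)·1 + (-23/12)·1 = -47/12 ≠ 1 ⇒ order 0.

0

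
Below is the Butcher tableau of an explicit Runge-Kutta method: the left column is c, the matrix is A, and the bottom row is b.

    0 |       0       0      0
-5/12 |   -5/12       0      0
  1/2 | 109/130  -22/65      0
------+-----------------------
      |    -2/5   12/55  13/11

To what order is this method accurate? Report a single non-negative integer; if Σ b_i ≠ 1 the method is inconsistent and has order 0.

3

b = (-2/5, 12/55, 13/11)
c = (0, -5/12, 1/2)
Ac = (0, 0, 11/78)
Σ b_i: (-2/5)·1 + 12/55·1 + 13/11·1 = 1 ✓
b·c: 12/55·(-5/12) + 13/11·1/2 = 1/2 ✓
b·c²: 12/55·25/144 + 13/11·1/4 = 1/3 ✓
b·Ac: 13/11·11/78 = 1/6 ✓; 3 stages ⇒ order 3.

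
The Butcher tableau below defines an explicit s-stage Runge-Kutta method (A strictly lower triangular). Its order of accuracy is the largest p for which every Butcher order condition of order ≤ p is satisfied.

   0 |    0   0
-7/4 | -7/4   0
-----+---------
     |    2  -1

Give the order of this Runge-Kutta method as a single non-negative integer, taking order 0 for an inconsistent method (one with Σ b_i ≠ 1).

b = (2, -1)
c = (0, -7/4)
Σ b_i: 2·1 + (-1)·1 = 1 ✓
b·c: (-1)·(-7/4) = 7/4 ≠ 1/2 ⇒ order 1.

1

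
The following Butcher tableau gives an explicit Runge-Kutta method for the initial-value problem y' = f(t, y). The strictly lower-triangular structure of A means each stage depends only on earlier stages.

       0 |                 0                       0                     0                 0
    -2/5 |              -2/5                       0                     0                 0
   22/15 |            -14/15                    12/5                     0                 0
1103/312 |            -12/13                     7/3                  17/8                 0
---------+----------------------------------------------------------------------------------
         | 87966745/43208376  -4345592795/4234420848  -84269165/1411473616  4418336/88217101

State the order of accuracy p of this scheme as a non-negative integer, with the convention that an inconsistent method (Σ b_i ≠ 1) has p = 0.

b = (87966745/43208376, -4345592795/4234420848, -84269165/1411473616, 4418336/88217101)
c = (0, -2/5, 22/15, 1103/312)
Ac = (0, 0, -24/25, 131/60)
Σ b_i: 87966745/43208376·1 + (-4345592795/4234420848)·1 + (-84269165/1411473616)·1 + 4418336/88217101·1 = 1 ✓
b·c: (-4345592795/4234420848)·(-2/5) + (-84269165/1411473616)·22/15 + 4418336/88217101·1103/312 = 1/2 ✓
b·c²: (-4345592795/4234420848)·4/25 + (-84269165/1411473616)·484/225 + 4418336/88217101·1216609/97344 = 1/3 ✓
b·Ac: (-84269165/1411473616)·(-24/25) + 4418336/88217101·131/60 = 1/6 ✓
b·c³: (-4345592795/4234420848)·(-8/125) + (-84269165/1411473616)·10648/3375 + 4418336/88217101·1341919727/30371328 = 528351641143/252768999600 ≠ 1/4 ⇒ order 3.
b·(c∘Ac): (-84269165/1411473616)·(-176/125) + 4418336/88217101·144493/18720 = 1334547176/2835549675 ≠ 1/8
b·Ac²: (-84269165/1411473616)·48/125 + 4418336/88217101·89/18 = 637192187/2835549675 ≠ 1/12
b·A²c: 4418336/88217101·(-51/25) = -225335136/2205427525 ≠ 1/24

3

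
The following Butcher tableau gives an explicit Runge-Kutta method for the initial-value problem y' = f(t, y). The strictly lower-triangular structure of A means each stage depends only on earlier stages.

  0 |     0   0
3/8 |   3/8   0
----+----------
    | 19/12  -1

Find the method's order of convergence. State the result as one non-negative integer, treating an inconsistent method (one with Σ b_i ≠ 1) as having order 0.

0

b = (19/12, -1)
c = (0, 3/8)
Σ b_i: 19/12·1 + (-1)·1 = 7/12 ≠ 1 ⇒ order 0.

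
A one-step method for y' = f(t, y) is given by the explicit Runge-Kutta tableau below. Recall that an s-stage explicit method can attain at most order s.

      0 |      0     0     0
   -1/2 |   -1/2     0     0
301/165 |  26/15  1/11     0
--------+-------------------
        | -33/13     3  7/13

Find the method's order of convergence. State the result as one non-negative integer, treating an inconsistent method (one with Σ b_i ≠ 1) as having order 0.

b = (-33/13, 3, 7/13)
c = (0, -1/2, 301/165)
Ac = (0, 0, -1/22)
Σ b_i: (-33/13)·1 + 3·1 + 7/13·1 = 1 ✓
b·c: 3·(-1/2) + 7/13·301/165 = -2221/4290 ≠ 1/2 ⇒ order 1.

1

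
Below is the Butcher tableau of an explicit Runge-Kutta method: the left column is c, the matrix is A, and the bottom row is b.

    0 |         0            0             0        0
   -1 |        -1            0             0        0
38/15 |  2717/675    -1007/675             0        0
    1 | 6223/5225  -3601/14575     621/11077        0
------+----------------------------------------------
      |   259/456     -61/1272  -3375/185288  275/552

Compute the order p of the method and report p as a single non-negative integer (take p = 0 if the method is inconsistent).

b = (259/456, -61/1272, -3375/185288, 275/552)
c = (0, -1, 38/15, 1)
Ac = (0, 0, 1007/675, 107/275)
Σ b_i: 259/456·1 + (-61/1272)·1 + (-3375/185288)·1 + 275/552·1 = 1 ✓
b·c: (-61/1272)·(-1) + (-3375/185288)·38/15 + 275/552·1 = 1/2 ✓
b·c²: (-61/1272)·1 + (-3375/185288)·1444/225 + 275/552·1 = 1/3 ✓
b·Ac: (-3375/185288)·1007/675 + 275/552·107/275 = 1/6 ✓
b·c³: (-61/1272)·(-1) + (-3375/185288)·54872/3375 + 275/552·1 = 1/4 ✓
b·(c∘Ac): (-3375/185288)·38266/10125 + 275/552·107/275 = 1/8 ✓
b·Ac²: (-3375/185288)·(-1007/675) + 275/552·31/275 = 1/12 ✓
b·A²c: 275/552·23/275 = 1/24 ✓; 4 stages ⇒ order 4.

4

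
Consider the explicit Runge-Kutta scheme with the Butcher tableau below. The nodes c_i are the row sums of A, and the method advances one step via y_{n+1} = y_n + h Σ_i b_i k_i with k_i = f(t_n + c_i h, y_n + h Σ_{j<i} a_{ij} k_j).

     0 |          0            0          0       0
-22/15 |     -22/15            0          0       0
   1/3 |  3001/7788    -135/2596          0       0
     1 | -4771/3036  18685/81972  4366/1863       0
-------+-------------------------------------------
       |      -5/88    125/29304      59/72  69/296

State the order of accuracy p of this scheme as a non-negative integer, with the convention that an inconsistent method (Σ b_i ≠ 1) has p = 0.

4

b = (-5/88, 125/29304, 59/72, 69/296)
c = (0, -22/15, 1/3, 1)
Ac = (0, 0, 9/118, 185/414)
Σ b_i: (-5/88)·1 + 125/29304·1 + 59/72·1 + 69/296·1 = 1 ✓
b·c: 125/29304·(-22/15) + 59/72·1/3 + 69/296·1 = 1/2 ✓
b·c²: 125/29304·484/225 + 59/72·1/9 + 69/296·1 = 1/3 ✓
b·Ac: 59/72·9/118 + 69/296·185/414 = 1/6 ✓
b·c³: 125/29304·(-10648/3375) + 59/72·1/27 + 69/296·1 = 1/4 ✓
b·(c∘Ac): 59/72·3/118 + 69/296·185/414 = 1/8 ✓
b·Ac²: 59/72·(-33/295) + 69/296·259/345 = 1/12 ✓
b·A²c: 69/296·37/207 = 1/24 ✓; 4 stages ⇒ order 4.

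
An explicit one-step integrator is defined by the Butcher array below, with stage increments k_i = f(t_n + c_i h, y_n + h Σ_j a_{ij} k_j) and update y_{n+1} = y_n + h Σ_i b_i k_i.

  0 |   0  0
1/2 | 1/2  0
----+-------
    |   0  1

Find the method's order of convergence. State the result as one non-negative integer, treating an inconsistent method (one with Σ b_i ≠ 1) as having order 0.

b = (0, 1)
c = (0, 1/2)
Σ b_i: 1·1 = 1 ✓
b·c: 1·1/2 = 1/2 ✓; 2 stages ⇒ order 2.

2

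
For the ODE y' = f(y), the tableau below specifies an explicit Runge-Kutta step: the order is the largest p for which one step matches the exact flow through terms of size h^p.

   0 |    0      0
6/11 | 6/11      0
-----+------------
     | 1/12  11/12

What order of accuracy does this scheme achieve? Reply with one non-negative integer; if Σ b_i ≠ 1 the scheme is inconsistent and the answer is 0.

2

b = (1/12, 11/12)
c = (0, 6/11)
Σ b_i: 1/12·1 + 11/12·1 = 1 ✓
b·c: 11/12·6/11 = 1/2 ✓; 2 stages ⇒ order 2.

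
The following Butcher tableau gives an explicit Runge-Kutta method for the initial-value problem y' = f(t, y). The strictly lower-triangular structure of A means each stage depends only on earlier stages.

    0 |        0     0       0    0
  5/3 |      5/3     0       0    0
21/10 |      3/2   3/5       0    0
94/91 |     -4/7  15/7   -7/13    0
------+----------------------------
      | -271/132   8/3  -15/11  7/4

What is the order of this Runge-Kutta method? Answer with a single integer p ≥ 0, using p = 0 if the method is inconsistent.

b = (-271/132, 8/3, -15/11, 7/4)
c = (0, 5/3, 21/10, 94/91)
Ac = (0, 0, 1, 2221/910)
Σ b_i: (-271/132)·1 + 8/3·1 + (-15/11)·1 + 7/4·1 = 1 ✓
b·c: 8/3·5/3 + (-15/11)·21/10 + 7/4·94/91 = 4361/1287 ≠ 1/2 ⇒ order 1.

1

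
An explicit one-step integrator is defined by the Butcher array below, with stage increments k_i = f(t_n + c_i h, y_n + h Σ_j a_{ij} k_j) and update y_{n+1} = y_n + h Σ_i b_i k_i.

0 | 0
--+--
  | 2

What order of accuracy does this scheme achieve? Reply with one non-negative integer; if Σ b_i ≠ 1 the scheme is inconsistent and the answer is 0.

0

b = (2)
c = (0)
Σ b_i: 2·1 = 2 ≠ 1 ⇒ order 0.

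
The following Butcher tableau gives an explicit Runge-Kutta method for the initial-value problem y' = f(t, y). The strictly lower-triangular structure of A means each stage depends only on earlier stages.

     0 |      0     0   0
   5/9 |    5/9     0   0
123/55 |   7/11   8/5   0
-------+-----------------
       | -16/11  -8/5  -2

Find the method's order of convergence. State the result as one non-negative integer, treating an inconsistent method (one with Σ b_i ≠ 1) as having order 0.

b = (-16/11, -8/5, -2)
c = (0, 5/9, 123/55)
Ac = (0, 0, 8/9)
Σ b_i: (-16/11)·1 + (-8/5)·1 + (-2)·1 = -278/55 ≠ 1 ⇒ order 0.

0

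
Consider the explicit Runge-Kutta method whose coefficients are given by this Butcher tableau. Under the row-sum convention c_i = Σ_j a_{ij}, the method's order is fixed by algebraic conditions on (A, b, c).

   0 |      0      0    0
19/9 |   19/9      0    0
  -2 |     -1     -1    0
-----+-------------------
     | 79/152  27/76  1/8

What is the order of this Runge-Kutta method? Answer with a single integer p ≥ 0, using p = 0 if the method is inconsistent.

2

b = (79/152, 27/76, 1/8)
c = (0, 19/9, -2)
Ac = (0, 0, -19/9)
Σ b_i: 79/152·1 + 27/76·1 + 1/8·1 = 1 ✓
b·c: 27/76·19/9 + 1/8·(-2) = 1/2 ✓
b·c²: 27/76·361/81 + 1/8·4 = 25/12 ≠ 1/3 ⇒ order 2.
b·Ac: 1/8·(-19/9) = -19/72 ≠ 1/6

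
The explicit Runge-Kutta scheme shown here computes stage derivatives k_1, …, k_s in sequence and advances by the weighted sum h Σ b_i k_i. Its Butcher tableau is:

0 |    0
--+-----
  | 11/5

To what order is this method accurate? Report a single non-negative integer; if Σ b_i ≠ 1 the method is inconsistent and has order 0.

b = (11/5)
c = (0)
Σ b_i: 11/5·1 = 11/5 ≠ 1 ⇒ order 0.

0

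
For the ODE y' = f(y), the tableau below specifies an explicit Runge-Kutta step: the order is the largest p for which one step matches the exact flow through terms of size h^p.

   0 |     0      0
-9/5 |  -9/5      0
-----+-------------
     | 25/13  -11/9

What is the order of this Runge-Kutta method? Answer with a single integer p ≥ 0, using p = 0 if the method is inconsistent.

b = (25/13, -11/9)
c = (0, -9/5)
Σ b_i: 25/13·1 + (-11/9)·1 = 82/117 ≠ 1 ⇒ order 0.

0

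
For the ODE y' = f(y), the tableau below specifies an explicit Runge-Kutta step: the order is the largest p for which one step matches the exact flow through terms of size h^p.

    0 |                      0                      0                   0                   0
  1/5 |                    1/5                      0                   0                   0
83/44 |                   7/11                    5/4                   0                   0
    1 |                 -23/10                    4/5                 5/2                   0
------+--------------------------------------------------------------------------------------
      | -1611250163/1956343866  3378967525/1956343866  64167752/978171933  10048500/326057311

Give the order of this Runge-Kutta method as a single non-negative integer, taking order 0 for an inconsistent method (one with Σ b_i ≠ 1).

b = (-1611250163/1956343866, 3378967525/1956343866, 64167752/978171933, 10048500/326057311)
c = (0, 1/5, 83/44, 1)
Ac = (0, 0, 1/4, 10727/2200)
Σ b_i: (-1611250163/1956343866)·1 + 3378967525/1956343866·1 + 64167752/978171933·1 + 10048500/326057311·1 = 1 ✓
b·c: 3378967525/1956343866·1/5 + 64167752/978171933·83/44 + 10048500/326057311·1 = 1/2 ✓
b·c²: 3378967525/1956343866·1/25 + 64167752/978171933·6889/1936 + 10048500/326057311·1 = 1/3 ✓
b·Ac: 64167752/978171933·1/4 + 10048500/326057311·10727/2200 = 1/6 ✓
b·c³: 3378967525/1956343866·1/125 + 64167752/978171933·571787/85184 + 10048500/326057311·1 = 69575648353/143465216840 ≠ 1/4 ⇒ order 3.
b·(c∘Ac): 64167752/978171933·83/176 + 10048500/326057311·10727/2200 = 177247646/978171933 ≠ 1/8
b·Ac²: 64167752/978171933·1/20 + 10048500/326057311·4321113/484000 = 119831792309/430395650520 ≠ 1/12
b·A²c: 10048500/326057311·5/8 = 12560625/652114622 ≠ 1/24

3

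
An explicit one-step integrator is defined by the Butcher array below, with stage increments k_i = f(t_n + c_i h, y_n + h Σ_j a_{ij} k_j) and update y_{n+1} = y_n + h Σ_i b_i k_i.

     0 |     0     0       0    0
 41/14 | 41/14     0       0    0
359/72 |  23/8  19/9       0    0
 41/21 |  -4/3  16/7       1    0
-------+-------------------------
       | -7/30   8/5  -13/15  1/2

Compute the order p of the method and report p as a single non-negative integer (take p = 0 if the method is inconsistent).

b = (-7/30, 8/5, -13/15, 1/2)
c = (0, 41/14, 359/72, 41/21)
Ac = (0, 0, 779/126, 41207/3528)
Σ b_i: (-7/30)·1 + 8/5·1 + (-13/15)·1 + 1/2·1 = 1 ✓
b·c: 8/5·41/14 + (-13/15)·359/72 + 1/2·41/21 = 2027/1512 ≠ 1/2 ⇒ order 1.

1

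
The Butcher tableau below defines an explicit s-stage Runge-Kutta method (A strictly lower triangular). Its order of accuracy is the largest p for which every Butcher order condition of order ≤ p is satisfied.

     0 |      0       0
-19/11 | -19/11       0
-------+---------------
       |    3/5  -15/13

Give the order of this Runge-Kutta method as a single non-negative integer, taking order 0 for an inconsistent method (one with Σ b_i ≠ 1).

0

b = (3/5, -15/13)
c = (0, -19/11)
Σ b_i: 3/5·1 + (-15/13)·1 = -36/65 ≠ 1 ⇒ order 0.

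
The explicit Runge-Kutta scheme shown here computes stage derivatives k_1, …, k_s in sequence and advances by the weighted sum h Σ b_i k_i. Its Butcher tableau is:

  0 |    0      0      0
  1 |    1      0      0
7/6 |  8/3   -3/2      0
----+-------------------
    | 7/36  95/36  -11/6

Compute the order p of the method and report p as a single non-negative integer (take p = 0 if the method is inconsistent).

b = (7/36, 95/36, -11/6)
c = (0, 1, 7/6)
Ac = (0, 0, -3/2)
Σ b_i: 7/36·1 + 95/36·1 + (-11/6)·1 = 1 ✓
b·c: 95/36·1 + (-11/6)·7/6 = 1/2 ✓
b·c²: 95/36·1 + (-11/6)·49/36 = 31/216 ≠ 1/3 ⇒ order 2.
b·Ac: (-11/6)·(-3/2) = 11/4 ≠ 1/6

2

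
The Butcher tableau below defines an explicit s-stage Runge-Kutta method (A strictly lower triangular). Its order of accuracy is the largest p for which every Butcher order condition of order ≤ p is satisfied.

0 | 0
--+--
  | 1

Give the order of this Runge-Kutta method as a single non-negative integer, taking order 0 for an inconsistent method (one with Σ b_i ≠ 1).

b = (1)
c = (0)
Σ b_i: 1·1 = 1 ✓; 1 stage ⇒ order 1.

1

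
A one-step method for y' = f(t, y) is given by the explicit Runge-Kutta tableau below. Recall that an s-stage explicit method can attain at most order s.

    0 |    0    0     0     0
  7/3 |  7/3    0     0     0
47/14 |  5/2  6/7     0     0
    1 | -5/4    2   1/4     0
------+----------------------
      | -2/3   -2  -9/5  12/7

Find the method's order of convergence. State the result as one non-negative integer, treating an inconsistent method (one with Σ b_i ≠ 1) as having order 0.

0

b = (-2/3, -2, -9/5, 12/7)
c = (0, 7/3, 47/14, 1)
Ac = (0, 0, 2, 925/168)
Σ b_i: (-2/3)·1 + (-2)·1 + (-9/5)·1 + 12/7·1 = -289/105 ≠ 1 ⇒ order 0.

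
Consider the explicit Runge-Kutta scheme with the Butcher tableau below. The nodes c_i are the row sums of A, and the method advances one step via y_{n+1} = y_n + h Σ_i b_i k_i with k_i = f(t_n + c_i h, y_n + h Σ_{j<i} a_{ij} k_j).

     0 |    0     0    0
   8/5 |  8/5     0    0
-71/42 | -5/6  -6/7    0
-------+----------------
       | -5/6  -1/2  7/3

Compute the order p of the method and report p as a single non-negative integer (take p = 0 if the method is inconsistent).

1

b = (-5/6, -1/2, 7/3)
c = (0, 8/5, -71/42)
Ac = (0, 0, -48/35)
Σ b_i: (-5/6)·1 + (-1/2)·1 + 7/3·1 = 1 ✓
b·c: (-1/2)·8/5 + 7/3·(-71/42) = -427/90 ≠ 1/2 ⇒ order 1.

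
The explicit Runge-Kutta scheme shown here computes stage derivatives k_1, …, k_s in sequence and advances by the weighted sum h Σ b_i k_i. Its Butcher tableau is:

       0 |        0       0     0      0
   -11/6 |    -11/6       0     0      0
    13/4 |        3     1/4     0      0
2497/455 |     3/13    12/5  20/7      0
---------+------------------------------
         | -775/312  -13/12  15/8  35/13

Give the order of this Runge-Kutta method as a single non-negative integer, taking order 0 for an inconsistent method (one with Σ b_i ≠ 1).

b = (-775/312, -13/12, 15/8, 35/13)
c = (0, -11/6, 13/4, 2497/455)
Ac = (0, 0, -11/24, 171/35)
Σ b_i: (-775/312)·1 + (-13/12)·1 + 15/8·1 + 35/13·1 = 1 ✓
b·c: (-13/12)·(-11/6) + 15/8·13/4 + 35/13·2497/455 = 1112399/48672 ≠ 1/2 ⇒ order 1.

1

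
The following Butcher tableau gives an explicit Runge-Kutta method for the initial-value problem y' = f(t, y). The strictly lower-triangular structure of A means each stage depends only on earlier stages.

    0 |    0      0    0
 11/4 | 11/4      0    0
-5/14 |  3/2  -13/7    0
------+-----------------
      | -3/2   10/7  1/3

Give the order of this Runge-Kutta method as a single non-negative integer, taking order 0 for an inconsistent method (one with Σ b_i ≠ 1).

b = (-3/2, 10/7, 1/3)
c = (0, 11/4, -5/14)
Ac = (0, 0, -143/28)
Σ b_i: (-3/2)·1 + 10/7·1 + 1/3·1 = 11/42 ≠ 1 ⇒ order 0.

0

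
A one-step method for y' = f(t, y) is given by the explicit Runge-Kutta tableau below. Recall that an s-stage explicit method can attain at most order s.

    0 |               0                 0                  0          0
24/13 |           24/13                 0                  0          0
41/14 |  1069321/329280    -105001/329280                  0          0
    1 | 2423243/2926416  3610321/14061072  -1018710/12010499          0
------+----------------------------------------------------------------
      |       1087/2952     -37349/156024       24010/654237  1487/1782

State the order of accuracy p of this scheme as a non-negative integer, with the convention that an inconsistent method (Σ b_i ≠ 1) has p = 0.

4

b = (1087/2952, -37349/156024, 24010/654237, 1487/1782)
c = (0, 24/13, 41/14, 1)
Ac = (0, 0, -8077/13720, 671/2974)
Σ b_i: 1087/2952·1 + (-37349/156024)·1 + 24010/654237·1 + 1487/1782·1 = 1 ✓
b·c: (-37349/156024)·24/13 + 24010/654237·41/14 + 1487/1782·1 = 1/2 ✓
b·c²: (-37349/156024)·576/169 + 24010/654237·1681/196 + 1487/1782·1 = 1/3 ✓
b·Ac: 24010/654237·(-8077/13720) + 1487/1782·671/2974 = 1/6 ✓
b·c³: (-37349/156024)·13824/2197 + 24010/654237·68921/2744 + 1487/1782·1 = 1/4 ✓
b·(c∘Ac): 24010/654237·(-331157/192080) + 1487/1782·671/2974 = 1/8 ✓
b·Ac²: 24010/654237·(-24231/22295) + 1487/1782·5709/38662 = 1/12 ✓
b·A²c: 1487/1782·297/5948 = 1/24 ✓; 4 stages ⇒ order 4.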